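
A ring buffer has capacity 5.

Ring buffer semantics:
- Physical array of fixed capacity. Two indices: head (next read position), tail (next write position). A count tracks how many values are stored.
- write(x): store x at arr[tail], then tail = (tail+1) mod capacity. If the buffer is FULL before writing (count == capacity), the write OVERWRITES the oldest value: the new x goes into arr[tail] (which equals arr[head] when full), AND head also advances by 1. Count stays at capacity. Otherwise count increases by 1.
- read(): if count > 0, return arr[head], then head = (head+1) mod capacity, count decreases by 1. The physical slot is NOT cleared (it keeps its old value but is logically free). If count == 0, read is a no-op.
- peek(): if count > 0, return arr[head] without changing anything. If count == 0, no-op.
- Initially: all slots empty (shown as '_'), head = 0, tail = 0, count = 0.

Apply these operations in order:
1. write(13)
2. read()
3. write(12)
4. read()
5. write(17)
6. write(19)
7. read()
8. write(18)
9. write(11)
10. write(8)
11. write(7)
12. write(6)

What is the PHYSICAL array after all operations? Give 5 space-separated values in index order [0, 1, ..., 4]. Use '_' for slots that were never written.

After op 1 (write(13)): arr=[13 _ _ _ _] head=0 tail=1 count=1
After op 2 (read()): arr=[13 _ _ _ _] head=1 tail=1 count=0
After op 3 (write(12)): arr=[13 12 _ _ _] head=1 tail=2 count=1
After op 4 (read()): arr=[13 12 _ _ _] head=2 tail=2 count=0
After op 5 (write(17)): arr=[13 12 17 _ _] head=2 tail=3 count=1
After op 6 (write(19)): arr=[13 12 17 19 _] head=2 tail=4 count=2
After op 7 (read()): arr=[13 12 17 19 _] head=3 tail=4 count=1
After op 8 (write(18)): arr=[13 12 17 19 18] head=3 tail=0 count=2
After op 9 (write(11)): arr=[11 12 17 19 18] head=3 tail=1 count=3
After op 10 (write(8)): arr=[11 8 17 19 18] head=3 tail=2 count=4
After op 11 (write(7)): arr=[11 8 7 19 18] head=3 tail=3 count=5
After op 12 (write(6)): arr=[11 8 7 6 18] head=4 tail=4 count=5

Answer: 11 8 7 6 18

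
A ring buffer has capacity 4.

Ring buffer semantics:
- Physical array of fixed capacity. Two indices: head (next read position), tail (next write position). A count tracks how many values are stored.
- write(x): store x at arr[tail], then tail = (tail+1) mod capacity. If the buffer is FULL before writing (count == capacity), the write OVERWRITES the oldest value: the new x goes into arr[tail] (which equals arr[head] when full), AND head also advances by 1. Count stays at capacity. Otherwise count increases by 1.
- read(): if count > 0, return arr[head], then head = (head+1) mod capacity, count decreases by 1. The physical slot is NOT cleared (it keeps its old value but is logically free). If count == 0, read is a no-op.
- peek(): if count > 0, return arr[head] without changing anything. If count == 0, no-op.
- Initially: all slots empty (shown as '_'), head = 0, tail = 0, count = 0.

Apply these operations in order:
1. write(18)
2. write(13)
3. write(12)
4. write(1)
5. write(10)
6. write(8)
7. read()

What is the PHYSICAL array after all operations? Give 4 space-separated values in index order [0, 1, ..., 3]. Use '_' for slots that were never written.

After op 1 (write(18)): arr=[18 _ _ _] head=0 tail=1 count=1
After op 2 (write(13)): arr=[18 13 _ _] head=0 tail=2 count=2
After op 3 (write(12)): arr=[18 13 12 _] head=0 tail=3 count=3
After op 4 (write(1)): arr=[18 13 12 1] head=0 tail=0 count=4
After op 5 (write(10)): arr=[10 13 12 1] head=1 tail=1 count=4
After op 6 (write(8)): arr=[10 8 12 1] head=2 tail=2 count=4
After op 7 (read()): arr=[10 8 12 1] head=3 tail=2 count=3

Answer: 10 8 12 1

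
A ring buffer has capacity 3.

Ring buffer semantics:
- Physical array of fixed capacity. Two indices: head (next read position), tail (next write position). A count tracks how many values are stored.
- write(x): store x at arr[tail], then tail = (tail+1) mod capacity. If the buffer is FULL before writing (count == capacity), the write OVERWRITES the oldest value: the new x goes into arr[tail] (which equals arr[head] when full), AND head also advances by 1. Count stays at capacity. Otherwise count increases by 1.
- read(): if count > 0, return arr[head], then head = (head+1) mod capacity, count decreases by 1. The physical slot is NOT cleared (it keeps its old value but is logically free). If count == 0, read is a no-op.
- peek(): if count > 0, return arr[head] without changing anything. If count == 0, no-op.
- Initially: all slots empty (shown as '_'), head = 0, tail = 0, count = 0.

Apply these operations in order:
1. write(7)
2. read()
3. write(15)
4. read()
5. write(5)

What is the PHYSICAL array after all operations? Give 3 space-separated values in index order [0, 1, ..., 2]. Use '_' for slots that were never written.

Answer: 7 15 5

Derivation:
After op 1 (write(7)): arr=[7 _ _] head=0 tail=1 count=1
After op 2 (read()): arr=[7 _ _] head=1 tail=1 count=0
After op 3 (write(15)): arr=[7 15 _] head=1 tail=2 count=1
After op 4 (read()): arr=[7 15 _] head=2 tail=2 count=0
After op 5 (write(5)): arr=[7 15 5] head=2 tail=0 count=1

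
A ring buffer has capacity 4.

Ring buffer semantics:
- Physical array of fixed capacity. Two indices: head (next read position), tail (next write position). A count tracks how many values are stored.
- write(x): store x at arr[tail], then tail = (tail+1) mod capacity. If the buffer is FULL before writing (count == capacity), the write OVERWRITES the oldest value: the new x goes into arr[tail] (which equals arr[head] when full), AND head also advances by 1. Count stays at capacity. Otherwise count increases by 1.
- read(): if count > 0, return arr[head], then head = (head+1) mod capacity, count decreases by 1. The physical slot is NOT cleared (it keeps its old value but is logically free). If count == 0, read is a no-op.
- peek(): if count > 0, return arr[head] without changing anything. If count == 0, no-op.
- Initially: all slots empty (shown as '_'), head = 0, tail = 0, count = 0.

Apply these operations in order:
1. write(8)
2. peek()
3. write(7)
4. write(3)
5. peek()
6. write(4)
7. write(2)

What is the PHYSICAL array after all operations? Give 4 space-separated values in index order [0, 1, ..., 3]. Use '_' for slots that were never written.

After op 1 (write(8)): arr=[8 _ _ _] head=0 tail=1 count=1
After op 2 (peek()): arr=[8 _ _ _] head=0 tail=1 count=1
After op 3 (write(7)): arr=[8 7 _ _] head=0 tail=2 count=2
After op 4 (write(3)): arr=[8 7 3 _] head=0 tail=3 count=3
After op 5 (peek()): arr=[8 7 3 _] head=0 tail=3 count=3
After op 6 (write(4)): arr=[8 7 3 4] head=0 tail=0 count=4
After op 7 (write(2)): arr=[2 7 3 4] head=1 tail=1 count=4

Answer: 2 7 3 4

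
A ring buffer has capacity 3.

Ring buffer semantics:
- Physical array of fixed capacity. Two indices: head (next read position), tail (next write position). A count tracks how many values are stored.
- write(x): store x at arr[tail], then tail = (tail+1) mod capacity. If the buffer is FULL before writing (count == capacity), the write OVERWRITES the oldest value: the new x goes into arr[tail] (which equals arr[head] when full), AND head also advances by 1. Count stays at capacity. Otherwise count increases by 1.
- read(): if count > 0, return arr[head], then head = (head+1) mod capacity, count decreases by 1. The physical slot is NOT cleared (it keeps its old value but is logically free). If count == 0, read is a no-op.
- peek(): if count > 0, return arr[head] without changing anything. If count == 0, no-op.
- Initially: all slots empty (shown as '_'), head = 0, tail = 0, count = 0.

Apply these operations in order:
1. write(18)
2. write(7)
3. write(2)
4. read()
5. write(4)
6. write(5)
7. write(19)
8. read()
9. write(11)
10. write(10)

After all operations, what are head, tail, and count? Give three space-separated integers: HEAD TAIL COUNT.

After op 1 (write(18)): arr=[18 _ _] head=0 tail=1 count=1
After op 2 (write(7)): arr=[18 7 _] head=0 tail=2 count=2
After op 3 (write(2)): arr=[18 7 2] head=0 tail=0 count=3
After op 4 (read()): arr=[18 7 2] head=1 tail=0 count=2
After op 5 (write(4)): arr=[4 7 2] head=1 tail=1 count=3
After op 6 (write(5)): arr=[4 5 2] head=2 tail=2 count=3
After op 7 (write(19)): arr=[4 5 19] head=0 tail=0 count=3
After op 8 (read()): arr=[4 5 19] head=1 tail=0 count=2
After op 9 (write(11)): arr=[11 5 19] head=1 tail=1 count=3
After op 10 (write(10)): arr=[11 10 19] head=2 tail=2 count=3

Answer: 2 2 3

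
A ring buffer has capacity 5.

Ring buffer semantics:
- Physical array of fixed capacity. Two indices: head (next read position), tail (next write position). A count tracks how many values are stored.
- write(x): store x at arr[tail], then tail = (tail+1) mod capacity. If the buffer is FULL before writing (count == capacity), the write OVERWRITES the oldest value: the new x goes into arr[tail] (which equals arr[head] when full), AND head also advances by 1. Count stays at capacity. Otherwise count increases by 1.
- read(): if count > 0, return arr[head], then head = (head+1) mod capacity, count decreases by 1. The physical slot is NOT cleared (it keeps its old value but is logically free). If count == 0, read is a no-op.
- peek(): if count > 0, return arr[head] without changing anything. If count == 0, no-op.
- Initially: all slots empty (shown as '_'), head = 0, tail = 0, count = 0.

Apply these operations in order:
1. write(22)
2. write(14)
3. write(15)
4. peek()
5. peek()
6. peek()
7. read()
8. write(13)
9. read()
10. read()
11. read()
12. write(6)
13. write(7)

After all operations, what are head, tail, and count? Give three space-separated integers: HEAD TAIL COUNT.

Answer: 4 1 2

Derivation:
After op 1 (write(22)): arr=[22 _ _ _ _] head=0 tail=1 count=1
After op 2 (write(14)): arr=[22 14 _ _ _] head=0 tail=2 count=2
After op 3 (write(15)): arr=[22 14 15 _ _] head=0 tail=3 count=3
After op 4 (peek()): arr=[22 14 15 _ _] head=0 tail=3 count=3
After op 5 (peek()): arr=[22 14 15 _ _] head=0 tail=3 count=3
After op 6 (peek()): arr=[22 14 15 _ _] head=0 tail=3 count=3
After op 7 (read()): arr=[22 14 15 _ _] head=1 tail=3 count=2
After op 8 (write(13)): arr=[22 14 15 13 _] head=1 tail=4 count=3
After op 9 (read()): arr=[22 14 15 13 _] head=2 tail=4 count=2
After op 10 (read()): arr=[22 14 15 13 _] head=3 tail=4 count=1
After op 11 (read()): arr=[22 14 15 13 _] head=4 tail=4 count=0
After op 12 (write(6)): arr=[22 14 15 13 6] head=4 tail=0 count=1
After op 13 (write(7)): arr=[7 14 15 13 6] head=4 tail=1 count=2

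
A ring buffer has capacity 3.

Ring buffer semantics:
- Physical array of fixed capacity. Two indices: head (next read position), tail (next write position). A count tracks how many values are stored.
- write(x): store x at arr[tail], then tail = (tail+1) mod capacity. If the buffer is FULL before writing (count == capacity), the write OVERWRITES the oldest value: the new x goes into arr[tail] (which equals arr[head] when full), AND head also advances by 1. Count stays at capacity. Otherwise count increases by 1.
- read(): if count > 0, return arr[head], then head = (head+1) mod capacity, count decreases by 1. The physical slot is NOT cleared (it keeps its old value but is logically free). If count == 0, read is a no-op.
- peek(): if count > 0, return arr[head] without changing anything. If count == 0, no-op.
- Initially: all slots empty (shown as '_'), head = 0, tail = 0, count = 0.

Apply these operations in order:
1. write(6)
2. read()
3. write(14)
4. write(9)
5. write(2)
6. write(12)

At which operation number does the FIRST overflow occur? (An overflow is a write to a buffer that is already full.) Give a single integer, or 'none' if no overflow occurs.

Answer: 6

Derivation:
After op 1 (write(6)): arr=[6 _ _] head=0 tail=1 count=1
After op 2 (read()): arr=[6 _ _] head=1 tail=1 count=0
After op 3 (write(14)): arr=[6 14 _] head=1 tail=2 count=1
After op 4 (write(9)): arr=[6 14 9] head=1 tail=0 count=2
After op 5 (write(2)): arr=[2 14 9] head=1 tail=1 count=3
After op 6 (write(12)): arr=[2 12 9] head=2 tail=2 count=3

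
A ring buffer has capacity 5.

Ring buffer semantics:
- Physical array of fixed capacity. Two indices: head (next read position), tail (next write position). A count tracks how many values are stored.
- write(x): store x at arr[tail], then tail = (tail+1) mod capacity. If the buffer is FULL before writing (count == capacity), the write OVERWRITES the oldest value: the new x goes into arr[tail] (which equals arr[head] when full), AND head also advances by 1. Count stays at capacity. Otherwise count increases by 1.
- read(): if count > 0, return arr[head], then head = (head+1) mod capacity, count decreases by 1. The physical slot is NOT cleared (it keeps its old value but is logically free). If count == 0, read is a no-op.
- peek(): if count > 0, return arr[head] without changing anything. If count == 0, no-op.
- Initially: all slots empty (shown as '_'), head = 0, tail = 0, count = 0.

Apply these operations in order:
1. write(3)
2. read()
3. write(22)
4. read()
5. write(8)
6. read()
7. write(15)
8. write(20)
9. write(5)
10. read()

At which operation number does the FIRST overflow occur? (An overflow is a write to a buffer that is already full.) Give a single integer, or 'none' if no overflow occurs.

Answer: none

Derivation:
After op 1 (write(3)): arr=[3 _ _ _ _] head=0 tail=1 count=1
After op 2 (read()): arr=[3 _ _ _ _] head=1 tail=1 count=0
After op 3 (write(22)): arr=[3 22 _ _ _] head=1 tail=2 count=1
After op 4 (read()): arr=[3 22 _ _ _] head=2 tail=2 count=0
After op 5 (write(8)): arr=[3 22 8 _ _] head=2 tail=3 count=1
After op 6 (read()): arr=[3 22 8 _ _] head=3 tail=3 count=0
After op 7 (write(15)): arr=[3 22 8 15 _] head=3 tail=4 count=1
After op 8 (write(20)): arr=[3 22 8 15 20] head=3 tail=0 count=2
After op 9 (write(5)): arr=[5 22 8 15 20] head=3 tail=1 count=3
After op 10 (read()): arr=[5 22 8 15 20] head=4 tail=1 count=2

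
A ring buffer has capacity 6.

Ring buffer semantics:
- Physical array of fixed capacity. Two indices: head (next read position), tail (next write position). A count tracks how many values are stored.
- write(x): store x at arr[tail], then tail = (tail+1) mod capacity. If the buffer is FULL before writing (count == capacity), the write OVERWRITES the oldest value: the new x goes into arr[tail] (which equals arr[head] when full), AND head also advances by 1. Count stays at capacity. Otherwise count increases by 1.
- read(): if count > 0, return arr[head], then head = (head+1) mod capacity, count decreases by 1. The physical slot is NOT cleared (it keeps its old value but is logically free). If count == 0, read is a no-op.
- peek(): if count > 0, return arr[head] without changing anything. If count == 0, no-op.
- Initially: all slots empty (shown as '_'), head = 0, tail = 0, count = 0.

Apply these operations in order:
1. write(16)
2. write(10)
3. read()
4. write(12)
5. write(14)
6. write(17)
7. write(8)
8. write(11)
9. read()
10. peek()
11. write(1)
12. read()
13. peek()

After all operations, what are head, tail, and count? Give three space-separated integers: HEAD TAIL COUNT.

Answer: 3 2 5

Derivation:
After op 1 (write(16)): arr=[16 _ _ _ _ _] head=0 tail=1 count=1
After op 2 (write(10)): arr=[16 10 _ _ _ _] head=0 tail=2 count=2
After op 3 (read()): arr=[16 10 _ _ _ _] head=1 tail=2 count=1
After op 4 (write(12)): arr=[16 10 12 _ _ _] head=1 tail=3 count=2
After op 5 (write(14)): arr=[16 10 12 14 _ _] head=1 tail=4 count=3
After op 6 (write(17)): arr=[16 10 12 14 17 _] head=1 tail=5 count=4
After op 7 (write(8)): arr=[16 10 12 14 17 8] head=1 tail=0 count=5
After op 8 (write(11)): arr=[11 10 12 14 17 8] head=1 tail=1 count=6
After op 9 (read()): arr=[11 10 12 14 17 8] head=2 tail=1 count=5
After op 10 (peek()): arr=[11 10 12 14 17 8] head=2 tail=1 count=5
After op 11 (write(1)): arr=[11 1 12 14 17 8] head=2 tail=2 count=6
After op 12 (read()): arr=[11 1 12 14 17 8] head=3 tail=2 count=5
After op 13 (peek()): arr=[11 1 12 14 17 8] head=3 tail=2 count=5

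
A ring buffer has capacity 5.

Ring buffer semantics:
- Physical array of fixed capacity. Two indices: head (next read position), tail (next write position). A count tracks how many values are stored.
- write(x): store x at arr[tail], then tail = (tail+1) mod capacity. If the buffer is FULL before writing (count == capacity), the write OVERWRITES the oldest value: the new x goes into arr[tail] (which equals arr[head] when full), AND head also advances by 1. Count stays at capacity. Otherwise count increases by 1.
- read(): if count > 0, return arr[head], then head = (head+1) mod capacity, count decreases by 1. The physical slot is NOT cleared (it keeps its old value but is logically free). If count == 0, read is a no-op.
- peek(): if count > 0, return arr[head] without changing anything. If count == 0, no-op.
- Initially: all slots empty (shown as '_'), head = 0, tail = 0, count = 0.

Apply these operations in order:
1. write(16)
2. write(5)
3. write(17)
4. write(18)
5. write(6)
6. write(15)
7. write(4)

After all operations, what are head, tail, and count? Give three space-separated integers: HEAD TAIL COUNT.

Answer: 2 2 5

Derivation:
After op 1 (write(16)): arr=[16 _ _ _ _] head=0 tail=1 count=1
After op 2 (write(5)): arr=[16 5 _ _ _] head=0 tail=2 count=2
After op 3 (write(17)): arr=[16 5 17 _ _] head=0 tail=3 count=3
After op 4 (write(18)): arr=[16 5 17 18 _] head=0 tail=4 count=4
After op 5 (write(6)): arr=[16 5 17 18 6] head=0 tail=0 count=5
After op 6 (write(15)): arr=[15 5 17 18 6] head=1 tail=1 count=5
After op 7 (write(4)): arr=[15 4 17 18 6] head=2 tail=2 count=5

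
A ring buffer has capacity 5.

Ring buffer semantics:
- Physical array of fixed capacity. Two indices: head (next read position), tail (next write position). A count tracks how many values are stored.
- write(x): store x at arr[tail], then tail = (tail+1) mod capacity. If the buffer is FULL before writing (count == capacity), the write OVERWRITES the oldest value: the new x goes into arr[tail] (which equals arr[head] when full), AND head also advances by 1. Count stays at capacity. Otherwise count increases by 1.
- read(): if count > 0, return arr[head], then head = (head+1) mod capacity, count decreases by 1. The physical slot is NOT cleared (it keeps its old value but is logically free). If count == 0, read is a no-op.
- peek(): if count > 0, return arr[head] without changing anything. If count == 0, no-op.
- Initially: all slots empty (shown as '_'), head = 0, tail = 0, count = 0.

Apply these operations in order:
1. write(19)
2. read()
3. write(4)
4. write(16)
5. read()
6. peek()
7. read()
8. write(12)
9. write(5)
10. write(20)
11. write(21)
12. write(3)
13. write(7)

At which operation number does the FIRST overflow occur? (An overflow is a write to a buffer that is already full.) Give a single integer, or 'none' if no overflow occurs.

After op 1 (write(19)): arr=[19 _ _ _ _] head=0 tail=1 count=1
After op 2 (read()): arr=[19 _ _ _ _] head=1 tail=1 count=0
After op 3 (write(4)): arr=[19 4 _ _ _] head=1 tail=2 count=1
After op 4 (write(16)): arr=[19 4 16 _ _] head=1 tail=3 count=2
After op 5 (read()): arr=[19 4 16 _ _] head=2 tail=3 count=1
After op 6 (peek()): arr=[19 4 16 _ _] head=2 tail=3 count=1
After op 7 (read()): arr=[19 4 16 _ _] head=3 tail=3 count=0
After op 8 (write(12)): arr=[19 4 16 12 _] head=3 tail=4 count=1
After op 9 (write(5)): arr=[19 4 16 12 5] head=3 tail=0 count=2
After op 10 (write(20)): arr=[20 4 16 12 5] head=3 tail=1 count=3
After op 11 (write(21)): arr=[20 21 16 12 5] head=3 tail=2 count=4
After op 12 (write(3)): arr=[20 21 3 12 5] head=3 tail=3 count=5
After op 13 (write(7)): arr=[20 21 3 7 5] head=4 tail=4 count=5

Answer: 13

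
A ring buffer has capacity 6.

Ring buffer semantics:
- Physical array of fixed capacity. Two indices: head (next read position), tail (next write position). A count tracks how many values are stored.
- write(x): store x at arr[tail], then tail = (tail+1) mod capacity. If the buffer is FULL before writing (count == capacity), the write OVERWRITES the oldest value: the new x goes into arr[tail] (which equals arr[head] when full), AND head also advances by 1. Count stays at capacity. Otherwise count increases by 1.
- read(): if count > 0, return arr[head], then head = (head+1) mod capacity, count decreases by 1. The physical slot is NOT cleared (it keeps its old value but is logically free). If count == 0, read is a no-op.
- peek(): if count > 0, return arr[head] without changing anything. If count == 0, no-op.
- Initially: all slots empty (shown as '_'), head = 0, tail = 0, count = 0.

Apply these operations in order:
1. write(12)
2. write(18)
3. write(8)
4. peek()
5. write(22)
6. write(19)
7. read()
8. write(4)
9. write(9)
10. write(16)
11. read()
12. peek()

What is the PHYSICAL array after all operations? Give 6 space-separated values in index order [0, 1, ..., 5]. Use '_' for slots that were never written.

After op 1 (write(12)): arr=[12 _ _ _ _ _] head=0 tail=1 count=1
After op 2 (write(18)): arr=[12 18 _ _ _ _] head=0 tail=2 count=2
After op 3 (write(8)): arr=[12 18 8 _ _ _] head=0 tail=3 count=3
After op 4 (peek()): arr=[12 18 8 _ _ _] head=0 tail=3 count=3
After op 5 (write(22)): arr=[12 18 8 22 _ _] head=0 tail=4 count=4
After op 6 (write(19)): arr=[12 18 8 22 19 _] head=0 tail=5 count=5
After op 7 (read()): arr=[12 18 8 22 19 _] head=1 tail=5 count=4
After op 8 (write(4)): arr=[12 18 8 22 19 4] head=1 tail=0 count=5
After op 9 (write(9)): arr=[9 18 8 22 19 4] head=1 tail=1 count=6
After op 10 (write(16)): arr=[9 16 8 22 19 4] head=2 tail=2 count=6
After op 11 (read()): arr=[9 16 8 22 19 4] head=3 tail=2 count=5
After op 12 (peek()): arr=[9 16 8 22 19 4] head=3 tail=2 count=5

Answer: 9 16 8 22 19 4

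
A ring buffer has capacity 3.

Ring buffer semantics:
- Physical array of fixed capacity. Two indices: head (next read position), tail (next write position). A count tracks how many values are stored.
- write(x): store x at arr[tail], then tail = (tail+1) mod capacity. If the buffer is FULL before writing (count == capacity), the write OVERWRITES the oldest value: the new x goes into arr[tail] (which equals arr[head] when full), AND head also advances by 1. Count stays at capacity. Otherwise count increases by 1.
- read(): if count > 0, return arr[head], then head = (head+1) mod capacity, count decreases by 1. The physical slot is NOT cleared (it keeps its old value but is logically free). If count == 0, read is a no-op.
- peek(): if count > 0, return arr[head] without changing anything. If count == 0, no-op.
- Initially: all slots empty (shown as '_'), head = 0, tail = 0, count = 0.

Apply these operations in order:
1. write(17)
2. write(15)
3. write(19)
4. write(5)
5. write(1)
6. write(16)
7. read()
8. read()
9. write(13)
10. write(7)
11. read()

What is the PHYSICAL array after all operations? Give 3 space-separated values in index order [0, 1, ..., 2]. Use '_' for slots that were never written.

Answer: 13 7 16

Derivation:
After op 1 (write(17)): arr=[17 _ _] head=0 tail=1 count=1
After op 2 (write(15)): arr=[17 15 _] head=0 tail=2 count=2
After op 3 (write(19)): arr=[17 15 19] head=0 tail=0 count=3
After op 4 (write(5)): arr=[5 15 19] head=1 tail=1 count=3
After op 5 (write(1)): arr=[5 1 19] head=2 tail=2 count=3
After op 6 (write(16)): arr=[5 1 16] head=0 tail=0 count=3
After op 7 (read()): arr=[5 1 16] head=1 tail=0 count=2
After op 8 (read()): arr=[5 1 16] head=2 tail=0 count=1
After op 9 (write(13)): arr=[13 1 16] head=2 tail=1 count=2
After op 10 (write(7)): arr=[13 7 16] head=2 tail=2 count=3
After op 11 (read()): arr=[13 7 16] head=0 tail=2 count=2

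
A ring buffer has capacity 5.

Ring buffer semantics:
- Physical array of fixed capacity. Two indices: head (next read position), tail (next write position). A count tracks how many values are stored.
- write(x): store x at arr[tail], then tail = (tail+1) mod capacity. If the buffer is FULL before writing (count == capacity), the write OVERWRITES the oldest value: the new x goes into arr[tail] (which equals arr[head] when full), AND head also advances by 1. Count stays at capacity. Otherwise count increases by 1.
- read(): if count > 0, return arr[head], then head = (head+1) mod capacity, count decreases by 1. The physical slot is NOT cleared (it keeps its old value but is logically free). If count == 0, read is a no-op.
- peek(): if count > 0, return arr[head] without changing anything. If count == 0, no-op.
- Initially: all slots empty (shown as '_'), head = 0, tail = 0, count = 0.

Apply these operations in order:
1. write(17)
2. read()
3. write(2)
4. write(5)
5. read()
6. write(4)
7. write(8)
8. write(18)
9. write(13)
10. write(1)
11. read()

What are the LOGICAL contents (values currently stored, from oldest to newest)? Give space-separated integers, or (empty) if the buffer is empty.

Answer: 8 18 13 1

Derivation:
After op 1 (write(17)): arr=[17 _ _ _ _] head=0 tail=1 count=1
After op 2 (read()): arr=[17 _ _ _ _] head=1 tail=1 count=0
After op 3 (write(2)): arr=[17 2 _ _ _] head=1 tail=2 count=1
After op 4 (write(5)): arr=[17 2 5 _ _] head=1 tail=3 count=2
After op 5 (read()): arr=[17 2 5 _ _] head=2 tail=3 count=1
After op 6 (write(4)): arr=[17 2 5 4 _] head=2 tail=4 count=2
After op 7 (write(8)): arr=[17 2 5 4 8] head=2 tail=0 count=3
After op 8 (write(18)): arr=[18 2 5 4 8] head=2 tail=1 count=4
After op 9 (write(13)): arr=[18 13 5 4 8] head=2 tail=2 count=5
After op 10 (write(1)): arr=[18 13 1 4 8] head=3 tail=3 count=5
After op 11 (read()): arr=[18 13 1 4 8] head=4 tail=3 count=4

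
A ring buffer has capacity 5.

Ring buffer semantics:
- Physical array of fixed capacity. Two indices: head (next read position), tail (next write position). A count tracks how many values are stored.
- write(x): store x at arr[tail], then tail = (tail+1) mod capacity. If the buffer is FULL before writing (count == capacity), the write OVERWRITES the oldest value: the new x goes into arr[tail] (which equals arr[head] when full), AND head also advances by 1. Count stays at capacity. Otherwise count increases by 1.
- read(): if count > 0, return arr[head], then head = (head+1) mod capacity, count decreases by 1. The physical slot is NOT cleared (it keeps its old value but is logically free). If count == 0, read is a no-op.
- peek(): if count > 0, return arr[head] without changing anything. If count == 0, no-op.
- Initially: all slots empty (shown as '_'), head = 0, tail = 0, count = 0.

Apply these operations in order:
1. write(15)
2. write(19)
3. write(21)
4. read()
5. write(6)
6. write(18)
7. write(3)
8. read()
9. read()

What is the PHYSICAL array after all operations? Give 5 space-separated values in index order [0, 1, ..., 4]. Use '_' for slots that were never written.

Answer: 3 19 21 6 18

Derivation:
After op 1 (write(15)): arr=[15 _ _ _ _] head=0 tail=1 count=1
After op 2 (write(19)): arr=[15 19 _ _ _] head=0 tail=2 count=2
After op 3 (write(21)): arr=[15 19 21 _ _] head=0 tail=3 count=3
After op 4 (read()): arr=[15 19 21 _ _] head=1 tail=3 count=2
After op 5 (write(6)): arr=[15 19 21 6 _] head=1 tail=4 count=3
After op 6 (write(18)): arr=[15 19 21 6 18] head=1 tail=0 count=4
After op 7 (write(3)): arr=[3 19 21 6 18] head=1 tail=1 count=5
After op 8 (read()): arr=[3 19 21 6 18] head=2 tail=1 count=4
After op 9 (read()): arr=[3 19 21 6 18] head=3 tail=1 count=3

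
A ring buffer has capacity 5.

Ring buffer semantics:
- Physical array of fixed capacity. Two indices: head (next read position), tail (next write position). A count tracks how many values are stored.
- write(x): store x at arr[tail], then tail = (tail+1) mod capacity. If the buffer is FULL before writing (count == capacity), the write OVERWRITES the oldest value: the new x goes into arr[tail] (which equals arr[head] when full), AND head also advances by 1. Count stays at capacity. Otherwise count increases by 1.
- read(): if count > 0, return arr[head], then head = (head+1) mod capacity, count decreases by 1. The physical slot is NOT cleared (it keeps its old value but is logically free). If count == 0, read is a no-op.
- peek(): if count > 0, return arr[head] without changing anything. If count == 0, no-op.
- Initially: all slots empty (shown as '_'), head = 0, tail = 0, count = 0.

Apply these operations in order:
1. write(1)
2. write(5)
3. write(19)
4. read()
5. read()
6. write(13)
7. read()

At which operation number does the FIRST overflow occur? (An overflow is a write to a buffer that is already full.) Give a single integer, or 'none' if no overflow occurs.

After op 1 (write(1)): arr=[1 _ _ _ _] head=0 tail=1 count=1
After op 2 (write(5)): arr=[1 5 _ _ _] head=0 tail=2 count=2
After op 3 (write(19)): arr=[1 5 19 _ _] head=0 tail=3 count=3
After op 4 (read()): arr=[1 5 19 _ _] head=1 tail=3 count=2
After op 5 (read()): arr=[1 5 19 _ _] head=2 tail=3 count=1
After op 6 (write(13)): arr=[1 5 19 13 _] head=2 tail=4 count=2
After op 7 (read()): arr=[1 5 19 13 _] head=3 tail=4 count=1

Answer: none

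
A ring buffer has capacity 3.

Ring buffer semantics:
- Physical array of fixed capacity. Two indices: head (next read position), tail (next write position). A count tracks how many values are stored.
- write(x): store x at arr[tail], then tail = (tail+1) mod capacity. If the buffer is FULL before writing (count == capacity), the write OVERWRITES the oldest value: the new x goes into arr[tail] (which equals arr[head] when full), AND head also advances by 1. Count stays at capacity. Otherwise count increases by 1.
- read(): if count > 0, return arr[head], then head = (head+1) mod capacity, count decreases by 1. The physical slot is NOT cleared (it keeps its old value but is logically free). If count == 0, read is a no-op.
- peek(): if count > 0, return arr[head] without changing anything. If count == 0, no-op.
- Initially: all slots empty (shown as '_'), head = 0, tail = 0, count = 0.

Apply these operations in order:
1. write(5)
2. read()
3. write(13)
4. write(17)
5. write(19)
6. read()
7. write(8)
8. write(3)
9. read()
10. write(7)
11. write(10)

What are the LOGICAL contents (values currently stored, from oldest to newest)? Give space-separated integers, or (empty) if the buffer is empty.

Answer: 3 7 10

Derivation:
After op 1 (write(5)): arr=[5 _ _] head=0 tail=1 count=1
After op 2 (read()): arr=[5 _ _] head=1 tail=1 count=0
After op 3 (write(13)): arr=[5 13 _] head=1 tail=2 count=1
After op 4 (write(17)): arr=[5 13 17] head=1 tail=0 count=2
After op 5 (write(19)): arr=[19 13 17] head=1 tail=1 count=3
After op 6 (read()): arr=[19 13 17] head=2 tail=1 count=2
After op 7 (write(8)): arr=[19 8 17] head=2 tail=2 count=3
After op 8 (write(3)): arr=[19 8 3] head=0 tail=0 count=3
After op 9 (read()): arr=[19 8 3] head=1 tail=0 count=2
After op 10 (write(7)): arr=[7 8 3] head=1 tail=1 count=3
After op 11 (write(10)): arr=[7 10 3] head=2 tail=2 count=3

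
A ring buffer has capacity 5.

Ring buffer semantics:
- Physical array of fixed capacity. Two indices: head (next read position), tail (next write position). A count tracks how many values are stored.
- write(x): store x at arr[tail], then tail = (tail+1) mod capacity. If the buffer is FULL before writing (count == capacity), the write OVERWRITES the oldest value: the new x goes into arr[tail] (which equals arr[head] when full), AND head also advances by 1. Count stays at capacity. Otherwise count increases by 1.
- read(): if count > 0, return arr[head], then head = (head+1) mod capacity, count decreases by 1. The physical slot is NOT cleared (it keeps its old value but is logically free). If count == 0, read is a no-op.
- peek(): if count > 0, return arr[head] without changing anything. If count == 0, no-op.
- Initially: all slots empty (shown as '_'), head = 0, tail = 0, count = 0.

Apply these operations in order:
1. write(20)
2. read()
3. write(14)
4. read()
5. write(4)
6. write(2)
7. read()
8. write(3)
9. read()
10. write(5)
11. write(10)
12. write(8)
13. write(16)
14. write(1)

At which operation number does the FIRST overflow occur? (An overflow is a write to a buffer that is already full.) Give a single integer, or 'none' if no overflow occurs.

Answer: 14

Derivation:
After op 1 (write(20)): arr=[20 _ _ _ _] head=0 tail=1 count=1
After op 2 (read()): arr=[20 _ _ _ _] head=1 tail=1 count=0
After op 3 (write(14)): arr=[20 14 _ _ _] head=1 tail=2 count=1
After op 4 (read()): arr=[20 14 _ _ _] head=2 tail=2 count=0
After op 5 (write(4)): arr=[20 14 4 _ _] head=2 tail=3 count=1
After op 6 (write(2)): arr=[20 14 4 2 _] head=2 tail=4 count=2
After op 7 (read()): arr=[20 14 4 2 _] head=3 tail=4 count=1
After op 8 (write(3)): arr=[20 14 4 2 3] head=3 tail=0 count=2
After op 9 (read()): arr=[20 14 4 2 3] head=4 tail=0 count=1
After op 10 (write(5)): arr=[5 14 4 2 3] head=4 tail=1 count=2
After op 11 (write(10)): arr=[5 10 4 2 3] head=4 tail=2 count=3
After op 12 (write(8)): arr=[5 10 8 2 3] head=4 tail=3 count=4
After op 13 (write(16)): arr=[5 10 8 16 3] head=4 tail=4 count=5
After op 14 (write(1)): arr=[5 10 8 16 1] head=0 tail=0 count=5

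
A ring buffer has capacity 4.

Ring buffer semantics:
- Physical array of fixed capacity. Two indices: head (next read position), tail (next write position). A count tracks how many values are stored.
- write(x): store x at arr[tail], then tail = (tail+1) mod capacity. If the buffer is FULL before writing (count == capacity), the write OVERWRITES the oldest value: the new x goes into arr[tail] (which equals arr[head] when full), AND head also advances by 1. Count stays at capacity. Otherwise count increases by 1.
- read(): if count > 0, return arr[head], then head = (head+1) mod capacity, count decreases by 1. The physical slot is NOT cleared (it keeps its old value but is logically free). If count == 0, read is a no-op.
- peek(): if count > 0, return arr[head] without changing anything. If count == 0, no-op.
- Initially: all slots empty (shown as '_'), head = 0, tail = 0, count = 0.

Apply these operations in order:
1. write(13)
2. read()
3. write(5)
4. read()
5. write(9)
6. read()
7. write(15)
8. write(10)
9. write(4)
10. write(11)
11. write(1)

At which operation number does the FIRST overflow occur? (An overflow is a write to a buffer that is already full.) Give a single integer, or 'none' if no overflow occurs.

After op 1 (write(13)): arr=[13 _ _ _] head=0 tail=1 count=1
After op 2 (read()): arr=[13 _ _ _] head=1 tail=1 count=0
After op 3 (write(5)): arr=[13 5 _ _] head=1 tail=2 count=1
After op 4 (read()): arr=[13 5 _ _] head=2 tail=2 count=0
After op 5 (write(9)): arr=[13 5 9 _] head=2 tail=3 count=1
After op 6 (read()): arr=[13 5 9 _] head=3 tail=3 count=0
After op 7 (write(15)): arr=[13 5 9 15] head=3 tail=0 count=1
After op 8 (write(10)): arr=[10 5 9 15] head=3 tail=1 count=2
After op 9 (write(4)): arr=[10 4 9 15] head=3 tail=2 count=3
After op 10 (write(11)): arr=[10 4 11 15] head=3 tail=3 count=4
After op 11 (write(1)): arr=[10 4 11 1] head=0 tail=0 count=4

Answer: 11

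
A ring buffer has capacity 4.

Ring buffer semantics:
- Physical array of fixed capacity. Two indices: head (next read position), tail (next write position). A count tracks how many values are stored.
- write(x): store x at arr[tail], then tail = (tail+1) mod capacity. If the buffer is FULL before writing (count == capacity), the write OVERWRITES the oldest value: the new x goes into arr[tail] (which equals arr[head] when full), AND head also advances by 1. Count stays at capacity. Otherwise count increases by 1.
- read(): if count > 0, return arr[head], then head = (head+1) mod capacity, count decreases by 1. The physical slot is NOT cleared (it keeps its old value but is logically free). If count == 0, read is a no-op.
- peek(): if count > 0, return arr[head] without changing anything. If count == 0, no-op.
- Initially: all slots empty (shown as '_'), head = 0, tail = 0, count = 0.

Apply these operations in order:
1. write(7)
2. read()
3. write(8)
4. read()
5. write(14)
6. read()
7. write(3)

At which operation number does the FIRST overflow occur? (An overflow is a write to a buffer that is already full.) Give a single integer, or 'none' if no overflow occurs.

After op 1 (write(7)): arr=[7 _ _ _] head=0 tail=1 count=1
After op 2 (read()): arr=[7 _ _ _] head=1 tail=1 count=0
After op 3 (write(8)): arr=[7 8 _ _] head=1 tail=2 count=1
After op 4 (read()): arr=[7 8 _ _] head=2 tail=2 count=0
After op 5 (write(14)): arr=[7 8 14 _] head=2 tail=3 count=1
After op 6 (read()): arr=[7 8 14 _] head=3 tail=3 count=0
After op 7 (write(3)): arr=[7 8 14 3] head=3 tail=0 count=1

Answer: none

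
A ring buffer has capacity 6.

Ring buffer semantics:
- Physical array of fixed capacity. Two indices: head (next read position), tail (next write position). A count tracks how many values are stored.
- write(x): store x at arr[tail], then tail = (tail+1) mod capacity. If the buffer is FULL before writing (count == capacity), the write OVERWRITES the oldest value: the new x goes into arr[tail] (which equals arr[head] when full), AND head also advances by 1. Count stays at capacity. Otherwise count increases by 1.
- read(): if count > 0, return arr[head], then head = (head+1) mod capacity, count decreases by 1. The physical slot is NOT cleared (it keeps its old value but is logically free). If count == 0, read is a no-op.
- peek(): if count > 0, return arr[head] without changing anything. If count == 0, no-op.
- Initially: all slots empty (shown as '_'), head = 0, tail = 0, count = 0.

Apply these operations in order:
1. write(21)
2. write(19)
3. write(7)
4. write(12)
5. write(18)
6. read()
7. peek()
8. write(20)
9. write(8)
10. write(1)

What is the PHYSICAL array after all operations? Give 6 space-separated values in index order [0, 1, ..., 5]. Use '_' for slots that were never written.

Answer: 8 1 7 12 18 20

Derivation:
After op 1 (write(21)): arr=[21 _ _ _ _ _] head=0 tail=1 count=1
After op 2 (write(19)): arr=[21 19 _ _ _ _] head=0 tail=2 count=2
After op 3 (write(7)): arr=[21 19 7 _ _ _] head=0 tail=3 count=3
After op 4 (write(12)): arr=[21 19 7 12 _ _] head=0 tail=4 count=4
After op 5 (write(18)): arr=[21 19 7 12 18 _] head=0 tail=5 count=5
After op 6 (read()): arr=[21 19 7 12 18 _] head=1 tail=5 count=4
After op 7 (peek()): arr=[21 19 7 12 18 _] head=1 tail=5 count=4
After op 8 (write(20)): arr=[21 19 7 12 18 20] head=1 tail=0 count=5
After op 9 (write(8)): arr=[8 19 7 12 18 20] head=1 tail=1 count=6
After op 10 (write(1)): arr=[8 1 7 12 18 20] head=2 tail=2 count=6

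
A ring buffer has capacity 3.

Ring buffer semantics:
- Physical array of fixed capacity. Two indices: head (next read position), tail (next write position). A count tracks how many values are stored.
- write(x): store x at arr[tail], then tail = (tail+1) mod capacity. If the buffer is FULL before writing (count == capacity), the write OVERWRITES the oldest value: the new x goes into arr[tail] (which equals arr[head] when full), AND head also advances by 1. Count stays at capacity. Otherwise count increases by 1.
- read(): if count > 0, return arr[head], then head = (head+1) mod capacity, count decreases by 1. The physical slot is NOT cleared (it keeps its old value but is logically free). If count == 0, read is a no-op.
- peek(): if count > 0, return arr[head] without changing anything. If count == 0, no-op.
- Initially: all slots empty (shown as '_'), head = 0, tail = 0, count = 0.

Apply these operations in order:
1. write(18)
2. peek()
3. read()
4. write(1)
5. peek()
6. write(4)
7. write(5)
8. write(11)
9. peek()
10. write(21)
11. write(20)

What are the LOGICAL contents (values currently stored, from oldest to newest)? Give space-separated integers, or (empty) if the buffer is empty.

Answer: 11 21 20

Derivation:
After op 1 (write(18)): arr=[18 _ _] head=0 tail=1 count=1
After op 2 (peek()): arr=[18 _ _] head=0 tail=1 count=1
After op 3 (read()): arr=[18 _ _] head=1 tail=1 count=0
After op 4 (write(1)): arr=[18 1 _] head=1 tail=2 count=1
After op 5 (peek()): arr=[18 1 _] head=1 tail=2 count=1
After op 6 (write(4)): arr=[18 1 4] head=1 tail=0 count=2
After op 7 (write(5)): arr=[5 1 4] head=1 tail=1 count=3
After op 8 (write(11)): arr=[5 11 4] head=2 tail=2 count=3
After op 9 (peek()): arr=[5 11 4] head=2 tail=2 count=3
After op 10 (write(21)): arr=[5 11 21] head=0 tail=0 count=3
After op 11 (write(20)): arr=[20 11 21] head=1 tail=1 count=3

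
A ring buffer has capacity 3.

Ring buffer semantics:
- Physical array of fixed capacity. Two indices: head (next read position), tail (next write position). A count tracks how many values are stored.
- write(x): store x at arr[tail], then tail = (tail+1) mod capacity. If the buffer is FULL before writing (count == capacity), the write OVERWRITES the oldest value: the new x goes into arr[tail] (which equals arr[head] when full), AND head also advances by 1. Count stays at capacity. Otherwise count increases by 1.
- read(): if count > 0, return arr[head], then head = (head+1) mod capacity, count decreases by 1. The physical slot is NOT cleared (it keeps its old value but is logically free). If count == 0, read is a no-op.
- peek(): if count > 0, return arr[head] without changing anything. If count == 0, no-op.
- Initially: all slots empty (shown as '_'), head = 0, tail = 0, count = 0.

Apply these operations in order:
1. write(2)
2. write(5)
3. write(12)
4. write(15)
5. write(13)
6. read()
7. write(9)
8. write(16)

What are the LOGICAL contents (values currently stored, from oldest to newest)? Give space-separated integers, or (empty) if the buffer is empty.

Answer: 13 9 16

Derivation:
After op 1 (write(2)): arr=[2 _ _] head=0 tail=1 count=1
After op 2 (write(5)): arr=[2 5 _] head=0 tail=2 count=2
After op 3 (write(12)): arr=[2 5 12] head=0 tail=0 count=3
After op 4 (write(15)): arr=[15 5 12] head=1 tail=1 count=3
After op 5 (write(13)): arr=[15 13 12] head=2 tail=2 count=3
After op 6 (read()): arr=[15 13 12] head=0 tail=2 count=2
After op 7 (write(9)): arr=[15 13 9] head=0 tail=0 count=3
After op 8 (write(16)): arr=[16 13 9] head=1 tail=1 count=3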